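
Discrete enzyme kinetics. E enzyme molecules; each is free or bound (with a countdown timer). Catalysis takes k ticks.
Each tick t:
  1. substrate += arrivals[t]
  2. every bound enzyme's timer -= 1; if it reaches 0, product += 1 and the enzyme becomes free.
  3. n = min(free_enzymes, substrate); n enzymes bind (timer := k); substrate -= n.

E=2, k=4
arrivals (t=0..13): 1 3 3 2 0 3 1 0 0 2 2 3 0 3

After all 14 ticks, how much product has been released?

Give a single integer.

t=0: arr=1 -> substrate=0 bound=1 product=0
t=1: arr=3 -> substrate=2 bound=2 product=0
t=2: arr=3 -> substrate=5 bound=2 product=0
t=3: arr=2 -> substrate=7 bound=2 product=0
t=4: arr=0 -> substrate=6 bound=2 product=1
t=5: arr=3 -> substrate=8 bound=2 product=2
t=6: arr=1 -> substrate=9 bound=2 product=2
t=7: arr=0 -> substrate=9 bound=2 product=2
t=8: arr=0 -> substrate=8 bound=2 product=3
t=9: arr=2 -> substrate=9 bound=2 product=4
t=10: arr=2 -> substrate=11 bound=2 product=4
t=11: arr=3 -> substrate=14 bound=2 product=4
t=12: arr=0 -> substrate=13 bound=2 product=5
t=13: arr=3 -> substrate=15 bound=2 product=6

Answer: 6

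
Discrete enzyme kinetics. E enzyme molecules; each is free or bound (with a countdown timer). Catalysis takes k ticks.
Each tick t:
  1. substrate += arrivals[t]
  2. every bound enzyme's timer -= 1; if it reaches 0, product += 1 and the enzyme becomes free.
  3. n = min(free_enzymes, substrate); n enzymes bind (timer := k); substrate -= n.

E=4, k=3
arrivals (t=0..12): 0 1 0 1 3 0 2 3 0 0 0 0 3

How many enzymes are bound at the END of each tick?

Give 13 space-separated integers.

Answer: 0 1 1 2 4 4 4 4 4 4 1 1 3

Derivation:
t=0: arr=0 -> substrate=0 bound=0 product=0
t=1: arr=1 -> substrate=0 bound=1 product=0
t=2: arr=0 -> substrate=0 bound=1 product=0
t=3: arr=1 -> substrate=0 bound=2 product=0
t=4: arr=3 -> substrate=0 bound=4 product=1
t=5: arr=0 -> substrate=0 bound=4 product=1
t=6: arr=2 -> substrate=1 bound=4 product=2
t=7: arr=3 -> substrate=1 bound=4 product=5
t=8: arr=0 -> substrate=1 bound=4 product=5
t=9: arr=0 -> substrate=0 bound=4 product=6
t=10: arr=0 -> substrate=0 bound=1 product=9
t=11: arr=0 -> substrate=0 bound=1 product=9
t=12: arr=3 -> substrate=0 bound=3 product=10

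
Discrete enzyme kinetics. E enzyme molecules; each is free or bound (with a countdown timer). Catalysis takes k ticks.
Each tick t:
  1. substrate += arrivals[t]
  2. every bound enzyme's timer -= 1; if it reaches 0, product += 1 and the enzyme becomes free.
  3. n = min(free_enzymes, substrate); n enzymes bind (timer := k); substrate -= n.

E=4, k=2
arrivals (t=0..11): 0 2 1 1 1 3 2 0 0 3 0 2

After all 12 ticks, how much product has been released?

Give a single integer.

t=0: arr=0 -> substrate=0 bound=0 product=0
t=1: arr=2 -> substrate=0 bound=2 product=0
t=2: arr=1 -> substrate=0 bound=3 product=0
t=3: arr=1 -> substrate=0 bound=2 product=2
t=4: arr=1 -> substrate=0 bound=2 product=3
t=5: arr=3 -> substrate=0 bound=4 product=4
t=6: arr=2 -> substrate=1 bound=4 product=5
t=7: arr=0 -> substrate=0 bound=2 product=8
t=8: arr=0 -> substrate=0 bound=1 product=9
t=9: arr=3 -> substrate=0 bound=3 product=10
t=10: arr=0 -> substrate=0 bound=3 product=10
t=11: arr=2 -> substrate=0 bound=2 product=13

Answer: 13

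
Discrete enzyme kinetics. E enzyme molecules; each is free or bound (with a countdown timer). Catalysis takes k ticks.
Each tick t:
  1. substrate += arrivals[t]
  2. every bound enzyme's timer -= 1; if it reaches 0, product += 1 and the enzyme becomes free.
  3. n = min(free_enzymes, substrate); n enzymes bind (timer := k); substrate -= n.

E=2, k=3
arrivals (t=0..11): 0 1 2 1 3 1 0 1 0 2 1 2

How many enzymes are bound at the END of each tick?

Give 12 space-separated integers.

t=0: arr=0 -> substrate=0 bound=0 product=0
t=1: arr=1 -> substrate=0 bound=1 product=0
t=2: arr=2 -> substrate=1 bound=2 product=0
t=3: arr=1 -> substrate=2 bound=2 product=0
t=4: arr=3 -> substrate=4 bound=2 product=1
t=5: arr=1 -> substrate=4 bound=2 product=2
t=6: arr=0 -> substrate=4 bound=2 product=2
t=7: arr=1 -> substrate=4 bound=2 product=3
t=8: arr=0 -> substrate=3 bound=2 product=4
t=9: arr=2 -> substrate=5 bound=2 product=4
t=10: arr=1 -> substrate=5 bound=2 product=5
t=11: arr=2 -> substrate=6 bound=2 product=6

Answer: 0 1 2 2 2 2 2 2 2 2 2 2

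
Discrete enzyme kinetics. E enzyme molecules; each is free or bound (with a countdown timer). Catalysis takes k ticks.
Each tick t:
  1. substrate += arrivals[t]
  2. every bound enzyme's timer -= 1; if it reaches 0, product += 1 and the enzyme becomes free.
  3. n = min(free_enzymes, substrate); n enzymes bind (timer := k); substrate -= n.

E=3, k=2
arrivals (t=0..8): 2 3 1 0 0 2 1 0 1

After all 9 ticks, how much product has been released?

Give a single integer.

Answer: 9

Derivation:
t=0: arr=2 -> substrate=0 bound=2 product=0
t=1: arr=3 -> substrate=2 bound=3 product=0
t=2: arr=1 -> substrate=1 bound=3 product=2
t=3: arr=0 -> substrate=0 bound=3 product=3
t=4: arr=0 -> substrate=0 bound=1 product=5
t=5: arr=2 -> substrate=0 bound=2 product=6
t=6: arr=1 -> substrate=0 bound=3 product=6
t=7: arr=0 -> substrate=0 bound=1 product=8
t=8: arr=1 -> substrate=0 bound=1 product=9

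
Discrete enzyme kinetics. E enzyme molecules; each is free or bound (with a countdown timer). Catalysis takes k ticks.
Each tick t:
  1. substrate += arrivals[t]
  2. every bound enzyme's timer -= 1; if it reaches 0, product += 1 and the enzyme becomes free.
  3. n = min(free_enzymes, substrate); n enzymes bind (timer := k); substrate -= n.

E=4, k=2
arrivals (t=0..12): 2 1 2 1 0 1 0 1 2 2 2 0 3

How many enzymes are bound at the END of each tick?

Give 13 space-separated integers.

t=0: arr=2 -> substrate=0 bound=2 product=0
t=1: arr=1 -> substrate=0 bound=3 product=0
t=2: arr=2 -> substrate=0 bound=3 product=2
t=3: arr=1 -> substrate=0 bound=3 product=3
t=4: arr=0 -> substrate=0 bound=1 product=5
t=5: arr=1 -> substrate=0 bound=1 product=6
t=6: arr=0 -> substrate=0 bound=1 product=6
t=7: arr=1 -> substrate=0 bound=1 product=7
t=8: arr=2 -> substrate=0 bound=3 product=7
t=9: arr=2 -> substrate=0 bound=4 product=8
t=10: arr=2 -> substrate=0 bound=4 product=10
t=11: arr=0 -> substrate=0 bound=2 product=12
t=12: arr=3 -> substrate=0 bound=3 product=14

Answer: 2 3 3 3 1 1 1 1 3 4 4 2 3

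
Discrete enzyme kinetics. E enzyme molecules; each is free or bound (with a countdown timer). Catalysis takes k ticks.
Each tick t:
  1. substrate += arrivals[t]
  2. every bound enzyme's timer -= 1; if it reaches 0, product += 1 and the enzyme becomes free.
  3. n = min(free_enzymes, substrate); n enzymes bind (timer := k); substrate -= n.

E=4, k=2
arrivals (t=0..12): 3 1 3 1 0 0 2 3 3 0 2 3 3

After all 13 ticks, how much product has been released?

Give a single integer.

Answer: 18

Derivation:
t=0: arr=3 -> substrate=0 bound=3 product=0
t=1: arr=1 -> substrate=0 bound=4 product=0
t=2: arr=3 -> substrate=0 bound=4 product=3
t=3: arr=1 -> substrate=0 bound=4 product=4
t=4: arr=0 -> substrate=0 bound=1 product=7
t=5: arr=0 -> substrate=0 bound=0 product=8
t=6: arr=2 -> substrate=0 bound=2 product=8
t=7: arr=3 -> substrate=1 bound=4 product=8
t=8: arr=3 -> substrate=2 bound=4 product=10
t=9: arr=0 -> substrate=0 bound=4 product=12
t=10: arr=2 -> substrate=0 bound=4 product=14
t=11: arr=3 -> substrate=1 bound=4 product=16
t=12: arr=3 -> substrate=2 bound=4 product=18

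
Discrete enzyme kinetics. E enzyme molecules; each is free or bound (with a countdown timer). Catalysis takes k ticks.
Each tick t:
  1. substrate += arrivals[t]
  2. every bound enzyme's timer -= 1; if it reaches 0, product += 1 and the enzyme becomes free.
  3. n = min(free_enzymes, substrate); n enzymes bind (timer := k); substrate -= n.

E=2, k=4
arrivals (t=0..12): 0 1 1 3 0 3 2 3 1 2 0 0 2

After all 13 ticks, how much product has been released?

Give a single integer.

Answer: 4

Derivation:
t=0: arr=0 -> substrate=0 bound=0 product=0
t=1: arr=1 -> substrate=0 bound=1 product=0
t=2: arr=1 -> substrate=0 bound=2 product=0
t=3: arr=3 -> substrate=3 bound=2 product=0
t=4: arr=0 -> substrate=3 bound=2 product=0
t=5: arr=3 -> substrate=5 bound=2 product=1
t=6: arr=2 -> substrate=6 bound=2 product=2
t=7: arr=3 -> substrate=9 bound=2 product=2
t=8: arr=1 -> substrate=10 bound=2 product=2
t=9: arr=2 -> substrate=11 bound=2 product=3
t=10: arr=0 -> substrate=10 bound=2 product=4
t=11: arr=0 -> substrate=10 bound=2 product=4
t=12: arr=2 -> substrate=12 bound=2 product=4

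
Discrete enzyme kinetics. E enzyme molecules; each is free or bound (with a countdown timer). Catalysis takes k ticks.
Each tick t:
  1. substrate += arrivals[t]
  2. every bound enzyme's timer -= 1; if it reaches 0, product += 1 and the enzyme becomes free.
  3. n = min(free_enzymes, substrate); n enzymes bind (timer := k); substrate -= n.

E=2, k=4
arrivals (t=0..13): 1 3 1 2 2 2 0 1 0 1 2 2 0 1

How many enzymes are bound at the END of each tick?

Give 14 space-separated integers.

Answer: 1 2 2 2 2 2 2 2 2 2 2 2 2 2

Derivation:
t=0: arr=1 -> substrate=0 bound=1 product=0
t=1: arr=3 -> substrate=2 bound=2 product=0
t=2: arr=1 -> substrate=3 bound=2 product=0
t=3: arr=2 -> substrate=5 bound=2 product=0
t=4: arr=2 -> substrate=6 bound=2 product=1
t=5: arr=2 -> substrate=7 bound=2 product=2
t=6: arr=0 -> substrate=7 bound=2 product=2
t=7: arr=1 -> substrate=8 bound=2 product=2
t=8: arr=0 -> substrate=7 bound=2 product=3
t=9: arr=1 -> substrate=7 bound=2 product=4
t=10: arr=2 -> substrate=9 bound=2 product=4
t=11: arr=2 -> substrate=11 bound=2 product=4
t=12: arr=0 -> substrate=10 bound=2 product=5
t=13: arr=1 -> substrate=10 bound=2 product=6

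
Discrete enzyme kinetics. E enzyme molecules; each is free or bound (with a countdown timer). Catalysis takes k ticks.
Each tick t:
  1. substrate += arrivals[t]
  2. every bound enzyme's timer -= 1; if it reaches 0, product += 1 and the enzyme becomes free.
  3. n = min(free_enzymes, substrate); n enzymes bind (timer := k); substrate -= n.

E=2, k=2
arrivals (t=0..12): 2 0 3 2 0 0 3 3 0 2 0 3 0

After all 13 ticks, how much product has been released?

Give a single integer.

t=0: arr=2 -> substrate=0 bound=2 product=0
t=1: arr=0 -> substrate=0 bound=2 product=0
t=2: arr=3 -> substrate=1 bound=2 product=2
t=3: arr=2 -> substrate=3 bound=2 product=2
t=4: arr=0 -> substrate=1 bound=2 product=4
t=5: arr=0 -> substrate=1 bound=2 product=4
t=6: arr=3 -> substrate=2 bound=2 product=6
t=7: arr=3 -> substrate=5 bound=2 product=6
t=8: arr=0 -> substrate=3 bound=2 product=8
t=9: arr=2 -> substrate=5 bound=2 product=8
t=10: arr=0 -> substrate=3 bound=2 product=10
t=11: arr=3 -> substrate=6 bound=2 product=10
t=12: arr=0 -> substrate=4 bound=2 product=12

Answer: 12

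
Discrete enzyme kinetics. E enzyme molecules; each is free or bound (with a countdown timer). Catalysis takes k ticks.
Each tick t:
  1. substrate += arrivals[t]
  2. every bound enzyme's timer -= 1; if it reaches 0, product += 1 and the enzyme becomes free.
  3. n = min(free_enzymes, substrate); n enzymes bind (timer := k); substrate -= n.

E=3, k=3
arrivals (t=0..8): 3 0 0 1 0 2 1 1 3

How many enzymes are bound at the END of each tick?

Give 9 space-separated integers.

t=0: arr=3 -> substrate=0 bound=3 product=0
t=1: arr=0 -> substrate=0 bound=3 product=0
t=2: arr=0 -> substrate=0 bound=3 product=0
t=3: arr=1 -> substrate=0 bound=1 product=3
t=4: arr=0 -> substrate=0 bound=1 product=3
t=5: arr=2 -> substrate=0 bound=3 product=3
t=6: arr=1 -> substrate=0 bound=3 product=4
t=7: arr=1 -> substrate=1 bound=3 product=4
t=8: arr=3 -> substrate=2 bound=3 product=6

Answer: 3 3 3 1 1 3 3 3 3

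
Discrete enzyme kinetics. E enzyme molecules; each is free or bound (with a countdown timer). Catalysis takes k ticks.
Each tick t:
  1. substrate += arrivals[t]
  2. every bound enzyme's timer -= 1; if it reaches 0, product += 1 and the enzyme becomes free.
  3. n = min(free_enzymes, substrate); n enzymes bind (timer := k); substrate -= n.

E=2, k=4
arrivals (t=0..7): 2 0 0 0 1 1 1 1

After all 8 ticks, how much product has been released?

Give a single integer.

Answer: 2

Derivation:
t=0: arr=2 -> substrate=0 bound=2 product=0
t=1: arr=0 -> substrate=0 bound=2 product=0
t=2: arr=0 -> substrate=0 bound=2 product=0
t=3: arr=0 -> substrate=0 bound=2 product=0
t=4: arr=1 -> substrate=0 bound=1 product=2
t=5: arr=1 -> substrate=0 bound=2 product=2
t=6: arr=1 -> substrate=1 bound=2 product=2
t=7: arr=1 -> substrate=2 bound=2 product=2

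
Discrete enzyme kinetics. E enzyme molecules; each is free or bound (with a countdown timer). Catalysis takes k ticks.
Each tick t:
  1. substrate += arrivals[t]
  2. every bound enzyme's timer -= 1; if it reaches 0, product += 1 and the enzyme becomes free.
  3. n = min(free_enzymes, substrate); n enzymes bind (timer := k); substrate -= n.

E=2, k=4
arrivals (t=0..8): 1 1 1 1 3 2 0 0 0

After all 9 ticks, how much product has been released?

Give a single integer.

Answer: 3

Derivation:
t=0: arr=1 -> substrate=0 bound=1 product=0
t=1: arr=1 -> substrate=0 bound=2 product=0
t=2: arr=1 -> substrate=1 bound=2 product=0
t=3: arr=1 -> substrate=2 bound=2 product=0
t=4: arr=3 -> substrate=4 bound=2 product=1
t=5: arr=2 -> substrate=5 bound=2 product=2
t=6: arr=0 -> substrate=5 bound=2 product=2
t=7: arr=0 -> substrate=5 bound=2 product=2
t=8: arr=0 -> substrate=4 bound=2 product=3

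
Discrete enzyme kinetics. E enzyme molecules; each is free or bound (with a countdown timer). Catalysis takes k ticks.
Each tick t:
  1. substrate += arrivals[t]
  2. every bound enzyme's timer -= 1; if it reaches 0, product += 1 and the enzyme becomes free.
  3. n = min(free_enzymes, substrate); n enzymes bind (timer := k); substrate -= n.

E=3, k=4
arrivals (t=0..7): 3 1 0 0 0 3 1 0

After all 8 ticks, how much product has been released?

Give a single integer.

Answer: 3

Derivation:
t=0: arr=3 -> substrate=0 bound=3 product=0
t=1: arr=1 -> substrate=1 bound=3 product=0
t=2: arr=0 -> substrate=1 bound=3 product=0
t=3: arr=0 -> substrate=1 bound=3 product=0
t=4: arr=0 -> substrate=0 bound=1 product=3
t=5: arr=3 -> substrate=1 bound=3 product=3
t=6: arr=1 -> substrate=2 bound=3 product=3
t=7: arr=0 -> substrate=2 bound=3 product=3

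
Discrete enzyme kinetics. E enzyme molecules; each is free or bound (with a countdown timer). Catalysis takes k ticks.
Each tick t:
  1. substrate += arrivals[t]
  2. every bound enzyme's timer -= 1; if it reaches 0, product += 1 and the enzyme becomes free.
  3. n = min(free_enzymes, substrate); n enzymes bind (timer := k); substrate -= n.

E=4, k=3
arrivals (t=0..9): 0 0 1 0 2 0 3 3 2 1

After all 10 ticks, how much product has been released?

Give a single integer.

Answer: 5

Derivation:
t=0: arr=0 -> substrate=0 bound=0 product=0
t=1: arr=0 -> substrate=0 bound=0 product=0
t=2: arr=1 -> substrate=0 bound=1 product=0
t=3: arr=0 -> substrate=0 bound=1 product=0
t=4: arr=2 -> substrate=0 bound=3 product=0
t=5: arr=0 -> substrate=0 bound=2 product=1
t=6: arr=3 -> substrate=1 bound=4 product=1
t=7: arr=3 -> substrate=2 bound=4 product=3
t=8: arr=2 -> substrate=4 bound=4 product=3
t=9: arr=1 -> substrate=3 bound=4 product=5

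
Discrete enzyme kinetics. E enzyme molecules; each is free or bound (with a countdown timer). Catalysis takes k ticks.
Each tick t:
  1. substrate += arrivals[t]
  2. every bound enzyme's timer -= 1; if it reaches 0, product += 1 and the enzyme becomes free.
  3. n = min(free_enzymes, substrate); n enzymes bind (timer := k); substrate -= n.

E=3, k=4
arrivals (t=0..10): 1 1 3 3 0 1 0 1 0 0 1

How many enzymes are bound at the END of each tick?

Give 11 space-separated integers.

Answer: 1 2 3 3 3 3 3 3 3 3 3

Derivation:
t=0: arr=1 -> substrate=0 bound=1 product=0
t=1: arr=1 -> substrate=0 bound=2 product=0
t=2: arr=3 -> substrate=2 bound=3 product=0
t=3: arr=3 -> substrate=5 bound=3 product=0
t=4: arr=0 -> substrate=4 bound=3 product=1
t=5: arr=1 -> substrate=4 bound=3 product=2
t=6: arr=0 -> substrate=3 bound=3 product=3
t=7: arr=1 -> substrate=4 bound=3 product=3
t=8: arr=0 -> substrate=3 bound=3 product=4
t=9: arr=0 -> substrate=2 bound=3 product=5
t=10: arr=1 -> substrate=2 bound=3 product=6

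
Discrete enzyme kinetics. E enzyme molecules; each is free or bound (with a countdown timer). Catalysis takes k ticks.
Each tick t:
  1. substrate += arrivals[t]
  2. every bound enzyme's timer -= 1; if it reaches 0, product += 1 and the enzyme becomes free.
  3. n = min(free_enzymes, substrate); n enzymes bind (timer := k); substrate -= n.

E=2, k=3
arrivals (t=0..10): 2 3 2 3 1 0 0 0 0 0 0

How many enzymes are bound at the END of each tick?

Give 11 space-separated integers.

Answer: 2 2 2 2 2 2 2 2 2 2 2

Derivation:
t=0: arr=2 -> substrate=0 bound=2 product=0
t=1: arr=3 -> substrate=3 bound=2 product=0
t=2: arr=2 -> substrate=5 bound=2 product=0
t=3: arr=3 -> substrate=6 bound=2 product=2
t=4: arr=1 -> substrate=7 bound=2 product=2
t=5: arr=0 -> substrate=7 bound=2 product=2
t=6: arr=0 -> substrate=5 bound=2 product=4
t=7: arr=0 -> substrate=5 bound=2 product=4
t=8: arr=0 -> substrate=5 bound=2 product=4
t=9: arr=0 -> substrate=3 bound=2 product=6
t=10: arr=0 -> substrate=3 bound=2 product=6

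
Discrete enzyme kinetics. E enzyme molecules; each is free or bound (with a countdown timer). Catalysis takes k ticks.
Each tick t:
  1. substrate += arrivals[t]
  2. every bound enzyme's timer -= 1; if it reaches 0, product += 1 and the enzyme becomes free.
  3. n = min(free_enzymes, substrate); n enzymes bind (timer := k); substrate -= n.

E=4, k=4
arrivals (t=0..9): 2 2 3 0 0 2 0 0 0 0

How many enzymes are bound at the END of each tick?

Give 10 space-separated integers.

Answer: 2 4 4 4 4 4 4 4 3 1

Derivation:
t=0: arr=2 -> substrate=0 bound=2 product=0
t=1: arr=2 -> substrate=0 bound=4 product=0
t=2: arr=3 -> substrate=3 bound=4 product=0
t=3: arr=0 -> substrate=3 bound=4 product=0
t=4: arr=0 -> substrate=1 bound=4 product=2
t=5: arr=2 -> substrate=1 bound=4 product=4
t=6: arr=0 -> substrate=1 bound=4 product=4
t=7: arr=0 -> substrate=1 bound=4 product=4
t=8: arr=0 -> substrate=0 bound=3 product=6
t=9: arr=0 -> substrate=0 bound=1 product=8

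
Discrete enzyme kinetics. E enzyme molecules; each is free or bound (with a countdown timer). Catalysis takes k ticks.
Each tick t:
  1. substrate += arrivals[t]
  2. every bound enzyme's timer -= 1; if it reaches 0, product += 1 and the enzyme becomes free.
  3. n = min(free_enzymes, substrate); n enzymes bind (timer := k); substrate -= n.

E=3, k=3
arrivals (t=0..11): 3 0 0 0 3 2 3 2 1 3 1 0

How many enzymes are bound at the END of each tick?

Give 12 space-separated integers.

t=0: arr=3 -> substrate=0 bound=3 product=0
t=1: arr=0 -> substrate=0 bound=3 product=0
t=2: arr=0 -> substrate=0 bound=3 product=0
t=3: arr=0 -> substrate=0 bound=0 product=3
t=4: arr=3 -> substrate=0 bound=3 product=3
t=5: arr=2 -> substrate=2 bound=3 product=3
t=6: arr=3 -> substrate=5 bound=3 product=3
t=7: arr=2 -> substrate=4 bound=3 product=6
t=8: arr=1 -> substrate=5 bound=3 product=6
t=9: arr=3 -> substrate=8 bound=3 product=6
t=10: arr=1 -> substrate=6 bound=3 product=9
t=11: arr=0 -> substrate=6 bound=3 product=9

Answer: 3 3 3 0 3 3 3 3 3 3 3 3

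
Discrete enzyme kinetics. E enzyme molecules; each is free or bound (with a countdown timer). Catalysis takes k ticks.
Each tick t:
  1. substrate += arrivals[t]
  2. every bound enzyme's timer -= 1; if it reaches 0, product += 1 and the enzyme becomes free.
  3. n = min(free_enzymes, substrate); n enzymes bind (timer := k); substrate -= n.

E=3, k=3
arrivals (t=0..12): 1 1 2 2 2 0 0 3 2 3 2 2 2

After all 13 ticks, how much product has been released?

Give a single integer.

t=0: arr=1 -> substrate=0 bound=1 product=0
t=1: arr=1 -> substrate=0 bound=2 product=0
t=2: arr=2 -> substrate=1 bound=3 product=0
t=3: arr=2 -> substrate=2 bound=3 product=1
t=4: arr=2 -> substrate=3 bound=3 product=2
t=5: arr=0 -> substrate=2 bound=3 product=3
t=6: arr=0 -> substrate=1 bound=3 product=4
t=7: arr=3 -> substrate=3 bound=3 product=5
t=8: arr=2 -> substrate=4 bound=3 product=6
t=9: arr=3 -> substrate=6 bound=3 product=7
t=10: arr=2 -> substrate=7 bound=3 product=8
t=11: arr=2 -> substrate=8 bound=3 product=9
t=12: arr=2 -> substrate=9 bound=3 product=10

Answer: 10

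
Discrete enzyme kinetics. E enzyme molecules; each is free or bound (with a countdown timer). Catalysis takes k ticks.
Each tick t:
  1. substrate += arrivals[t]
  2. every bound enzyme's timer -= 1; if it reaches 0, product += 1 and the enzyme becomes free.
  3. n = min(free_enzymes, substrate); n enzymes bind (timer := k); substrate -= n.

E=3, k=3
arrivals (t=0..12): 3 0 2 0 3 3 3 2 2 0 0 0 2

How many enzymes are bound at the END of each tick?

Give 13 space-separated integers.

Answer: 3 3 3 2 3 3 3 3 3 3 3 3 3

Derivation:
t=0: arr=3 -> substrate=0 bound=3 product=0
t=1: arr=0 -> substrate=0 bound=3 product=0
t=2: arr=2 -> substrate=2 bound=3 product=0
t=3: arr=0 -> substrate=0 bound=2 product=3
t=4: arr=3 -> substrate=2 bound=3 product=3
t=5: arr=3 -> substrate=5 bound=3 product=3
t=6: arr=3 -> substrate=6 bound=3 product=5
t=7: arr=2 -> substrate=7 bound=3 product=6
t=8: arr=2 -> substrate=9 bound=3 product=6
t=9: arr=0 -> substrate=7 bound=3 product=8
t=10: arr=0 -> substrate=6 bound=3 product=9
t=11: arr=0 -> substrate=6 bound=3 product=9
t=12: arr=2 -> substrate=6 bound=3 product=11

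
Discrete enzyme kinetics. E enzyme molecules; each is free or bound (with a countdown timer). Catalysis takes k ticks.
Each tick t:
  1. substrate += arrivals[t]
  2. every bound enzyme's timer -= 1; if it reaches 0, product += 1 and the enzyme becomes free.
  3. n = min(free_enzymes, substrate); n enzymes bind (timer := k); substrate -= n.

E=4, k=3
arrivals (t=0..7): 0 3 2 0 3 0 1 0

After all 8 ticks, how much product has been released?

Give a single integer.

t=0: arr=0 -> substrate=0 bound=0 product=0
t=1: arr=3 -> substrate=0 bound=3 product=0
t=2: arr=2 -> substrate=1 bound=4 product=0
t=3: arr=0 -> substrate=1 bound=4 product=0
t=4: arr=3 -> substrate=1 bound=4 product=3
t=5: arr=0 -> substrate=0 bound=4 product=4
t=6: arr=1 -> substrate=1 bound=4 product=4
t=7: arr=0 -> substrate=0 bound=2 product=7

Answer: 7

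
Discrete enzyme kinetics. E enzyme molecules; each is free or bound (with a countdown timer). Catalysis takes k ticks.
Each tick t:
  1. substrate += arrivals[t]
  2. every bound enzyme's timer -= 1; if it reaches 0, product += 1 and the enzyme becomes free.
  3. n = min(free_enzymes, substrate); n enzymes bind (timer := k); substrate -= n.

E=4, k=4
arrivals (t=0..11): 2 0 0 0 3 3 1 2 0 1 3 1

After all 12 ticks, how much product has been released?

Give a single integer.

Answer: 6

Derivation:
t=0: arr=2 -> substrate=0 bound=2 product=0
t=1: arr=0 -> substrate=0 bound=2 product=0
t=2: arr=0 -> substrate=0 bound=2 product=0
t=3: arr=0 -> substrate=0 bound=2 product=0
t=4: arr=3 -> substrate=0 bound=3 product=2
t=5: arr=3 -> substrate=2 bound=4 product=2
t=6: arr=1 -> substrate=3 bound=4 product=2
t=7: arr=2 -> substrate=5 bound=4 product=2
t=8: arr=0 -> substrate=2 bound=4 product=5
t=9: arr=1 -> substrate=2 bound=4 product=6
t=10: arr=3 -> substrate=5 bound=4 product=6
t=11: arr=1 -> substrate=6 bound=4 product=6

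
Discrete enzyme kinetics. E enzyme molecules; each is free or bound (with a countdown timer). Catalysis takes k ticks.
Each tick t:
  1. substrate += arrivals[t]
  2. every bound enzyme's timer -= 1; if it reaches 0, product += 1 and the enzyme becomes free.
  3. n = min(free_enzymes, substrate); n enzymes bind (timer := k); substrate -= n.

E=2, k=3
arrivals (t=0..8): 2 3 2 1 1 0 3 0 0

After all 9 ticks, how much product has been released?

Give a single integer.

t=0: arr=2 -> substrate=0 bound=2 product=0
t=1: arr=3 -> substrate=3 bound=2 product=0
t=2: arr=2 -> substrate=5 bound=2 product=0
t=3: arr=1 -> substrate=4 bound=2 product=2
t=4: arr=1 -> substrate=5 bound=2 product=2
t=5: arr=0 -> substrate=5 bound=2 product=2
t=6: arr=3 -> substrate=6 bound=2 product=4
t=7: arr=0 -> substrate=6 bound=2 product=4
t=8: arr=0 -> substrate=6 bound=2 product=4

Answer: 4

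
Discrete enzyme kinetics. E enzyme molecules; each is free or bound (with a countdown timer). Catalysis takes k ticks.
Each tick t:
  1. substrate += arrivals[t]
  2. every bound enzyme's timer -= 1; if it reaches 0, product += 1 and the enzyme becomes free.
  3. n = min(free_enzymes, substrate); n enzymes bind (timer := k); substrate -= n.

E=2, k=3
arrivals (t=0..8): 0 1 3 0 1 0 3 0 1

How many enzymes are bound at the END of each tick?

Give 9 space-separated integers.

Answer: 0 1 2 2 2 2 2 2 2

Derivation:
t=0: arr=0 -> substrate=0 bound=0 product=0
t=1: arr=1 -> substrate=0 bound=1 product=0
t=2: arr=3 -> substrate=2 bound=2 product=0
t=3: arr=0 -> substrate=2 bound=2 product=0
t=4: arr=1 -> substrate=2 bound=2 product=1
t=5: arr=0 -> substrate=1 bound=2 product=2
t=6: arr=3 -> substrate=4 bound=2 product=2
t=7: arr=0 -> substrate=3 bound=2 product=3
t=8: arr=1 -> substrate=3 bound=2 product=4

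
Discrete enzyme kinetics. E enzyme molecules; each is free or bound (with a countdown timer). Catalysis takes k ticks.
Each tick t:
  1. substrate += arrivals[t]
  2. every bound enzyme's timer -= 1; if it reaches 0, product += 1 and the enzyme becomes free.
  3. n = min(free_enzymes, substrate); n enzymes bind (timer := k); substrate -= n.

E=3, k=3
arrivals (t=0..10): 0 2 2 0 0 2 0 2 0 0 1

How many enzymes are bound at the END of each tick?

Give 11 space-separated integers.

t=0: arr=0 -> substrate=0 bound=0 product=0
t=1: arr=2 -> substrate=0 bound=2 product=0
t=2: arr=2 -> substrate=1 bound=3 product=0
t=3: arr=0 -> substrate=1 bound=3 product=0
t=4: arr=0 -> substrate=0 bound=2 product=2
t=5: arr=2 -> substrate=0 bound=3 product=3
t=6: arr=0 -> substrate=0 bound=3 product=3
t=7: arr=2 -> substrate=1 bound=3 product=4
t=8: arr=0 -> substrate=0 bound=2 product=6
t=9: arr=0 -> substrate=0 bound=2 product=6
t=10: arr=1 -> substrate=0 bound=2 product=7

Answer: 0 2 3 3 2 3 3 3 2 2 2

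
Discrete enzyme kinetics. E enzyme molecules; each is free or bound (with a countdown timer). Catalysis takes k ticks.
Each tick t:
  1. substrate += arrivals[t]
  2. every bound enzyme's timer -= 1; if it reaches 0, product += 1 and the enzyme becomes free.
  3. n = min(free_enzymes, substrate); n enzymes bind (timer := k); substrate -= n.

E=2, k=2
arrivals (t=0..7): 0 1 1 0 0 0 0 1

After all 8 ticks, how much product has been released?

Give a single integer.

Answer: 2

Derivation:
t=0: arr=0 -> substrate=0 bound=0 product=0
t=1: arr=1 -> substrate=0 bound=1 product=0
t=2: arr=1 -> substrate=0 bound=2 product=0
t=3: arr=0 -> substrate=0 bound=1 product=1
t=4: arr=0 -> substrate=0 bound=0 product=2
t=5: arr=0 -> substrate=0 bound=0 product=2
t=6: arr=0 -> substrate=0 bound=0 product=2
t=7: arr=1 -> substrate=0 bound=1 product=2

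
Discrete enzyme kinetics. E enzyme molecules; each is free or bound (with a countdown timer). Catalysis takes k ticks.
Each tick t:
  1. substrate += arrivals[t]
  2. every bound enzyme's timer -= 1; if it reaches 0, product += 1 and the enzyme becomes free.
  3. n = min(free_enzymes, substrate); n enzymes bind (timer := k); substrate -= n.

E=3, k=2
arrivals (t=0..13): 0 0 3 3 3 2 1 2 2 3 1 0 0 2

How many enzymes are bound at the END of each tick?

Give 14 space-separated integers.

Answer: 0 0 3 3 3 3 3 3 3 3 3 3 3 3

Derivation:
t=0: arr=0 -> substrate=0 bound=0 product=0
t=1: arr=0 -> substrate=0 bound=0 product=0
t=2: arr=3 -> substrate=0 bound=3 product=0
t=3: arr=3 -> substrate=3 bound=3 product=0
t=4: arr=3 -> substrate=3 bound=3 product=3
t=5: arr=2 -> substrate=5 bound=3 product=3
t=6: arr=1 -> substrate=3 bound=3 product=6
t=7: arr=2 -> substrate=5 bound=3 product=6
t=8: arr=2 -> substrate=4 bound=3 product=9
t=9: arr=3 -> substrate=7 bound=3 product=9
t=10: arr=1 -> substrate=5 bound=3 product=12
t=11: arr=0 -> substrate=5 bound=3 product=12
t=12: arr=0 -> substrate=2 bound=3 product=15
t=13: arr=2 -> substrate=4 bound=3 product=15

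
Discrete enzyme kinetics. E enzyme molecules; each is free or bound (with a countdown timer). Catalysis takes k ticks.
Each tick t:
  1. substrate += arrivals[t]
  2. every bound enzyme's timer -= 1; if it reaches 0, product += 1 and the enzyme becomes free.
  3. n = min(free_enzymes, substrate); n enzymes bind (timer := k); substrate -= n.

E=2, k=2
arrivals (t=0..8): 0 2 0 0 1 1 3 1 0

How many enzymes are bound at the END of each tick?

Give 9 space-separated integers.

Answer: 0 2 2 0 1 2 2 2 2

Derivation:
t=0: arr=0 -> substrate=0 bound=0 product=0
t=1: arr=2 -> substrate=0 bound=2 product=0
t=2: arr=0 -> substrate=0 bound=2 product=0
t=3: arr=0 -> substrate=0 bound=0 product=2
t=4: arr=1 -> substrate=0 bound=1 product=2
t=5: arr=1 -> substrate=0 bound=2 product=2
t=6: arr=3 -> substrate=2 bound=2 product=3
t=7: arr=1 -> substrate=2 bound=2 product=4
t=8: arr=0 -> substrate=1 bound=2 product=5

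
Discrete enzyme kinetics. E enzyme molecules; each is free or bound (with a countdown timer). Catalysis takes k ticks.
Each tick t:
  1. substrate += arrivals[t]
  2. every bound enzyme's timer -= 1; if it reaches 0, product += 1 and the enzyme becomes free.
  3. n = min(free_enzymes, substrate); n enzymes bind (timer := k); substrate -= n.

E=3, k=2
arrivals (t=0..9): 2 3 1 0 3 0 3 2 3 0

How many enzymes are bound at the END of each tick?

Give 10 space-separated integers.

Answer: 2 3 3 3 3 3 3 3 3 3

Derivation:
t=0: arr=2 -> substrate=0 bound=2 product=0
t=1: arr=3 -> substrate=2 bound=3 product=0
t=2: arr=1 -> substrate=1 bound=3 product=2
t=3: arr=0 -> substrate=0 bound=3 product=3
t=4: arr=3 -> substrate=1 bound=3 product=5
t=5: arr=0 -> substrate=0 bound=3 product=6
t=6: arr=3 -> substrate=1 bound=3 product=8
t=7: arr=2 -> substrate=2 bound=3 product=9
t=8: arr=3 -> substrate=3 bound=3 product=11
t=9: arr=0 -> substrate=2 bound=3 product=12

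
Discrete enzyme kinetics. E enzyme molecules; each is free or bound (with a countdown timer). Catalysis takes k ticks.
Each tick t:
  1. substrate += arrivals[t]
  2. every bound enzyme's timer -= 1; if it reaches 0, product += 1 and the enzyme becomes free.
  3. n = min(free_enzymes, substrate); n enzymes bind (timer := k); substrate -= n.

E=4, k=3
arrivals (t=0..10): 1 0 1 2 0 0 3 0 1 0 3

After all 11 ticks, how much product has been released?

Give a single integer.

Answer: 7

Derivation:
t=0: arr=1 -> substrate=0 bound=1 product=0
t=1: arr=0 -> substrate=0 bound=1 product=0
t=2: arr=1 -> substrate=0 bound=2 product=0
t=3: arr=2 -> substrate=0 bound=3 product=1
t=4: arr=0 -> substrate=0 bound=3 product=1
t=5: arr=0 -> substrate=0 bound=2 product=2
t=6: arr=3 -> substrate=0 bound=3 product=4
t=7: arr=0 -> substrate=0 bound=3 product=4
t=8: arr=1 -> substrate=0 bound=4 product=4
t=9: arr=0 -> substrate=0 bound=1 product=7
t=10: arr=3 -> substrate=0 bound=4 product=7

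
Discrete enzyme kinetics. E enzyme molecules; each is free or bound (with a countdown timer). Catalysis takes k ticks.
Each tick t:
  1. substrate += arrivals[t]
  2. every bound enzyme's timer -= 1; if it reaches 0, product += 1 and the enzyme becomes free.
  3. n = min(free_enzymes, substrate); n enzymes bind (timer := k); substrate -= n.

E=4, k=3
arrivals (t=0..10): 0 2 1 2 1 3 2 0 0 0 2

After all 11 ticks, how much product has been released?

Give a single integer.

t=0: arr=0 -> substrate=0 bound=0 product=0
t=1: arr=2 -> substrate=0 bound=2 product=0
t=2: arr=1 -> substrate=0 bound=3 product=0
t=3: arr=2 -> substrate=1 bound=4 product=0
t=4: arr=1 -> substrate=0 bound=4 product=2
t=5: arr=3 -> substrate=2 bound=4 product=3
t=6: arr=2 -> substrate=3 bound=4 product=4
t=7: arr=0 -> substrate=1 bound=4 product=6
t=8: arr=0 -> substrate=0 bound=4 product=7
t=9: arr=0 -> substrate=0 bound=3 product=8
t=10: arr=2 -> substrate=0 bound=3 product=10

Answer: 10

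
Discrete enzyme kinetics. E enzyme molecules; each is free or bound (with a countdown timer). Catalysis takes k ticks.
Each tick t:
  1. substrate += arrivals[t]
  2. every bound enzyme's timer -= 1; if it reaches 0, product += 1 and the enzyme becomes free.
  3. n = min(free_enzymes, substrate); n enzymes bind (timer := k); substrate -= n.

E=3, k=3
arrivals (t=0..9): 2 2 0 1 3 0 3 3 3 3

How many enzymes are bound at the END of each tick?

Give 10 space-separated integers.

Answer: 2 3 3 3 3 3 3 3 3 3

Derivation:
t=0: arr=2 -> substrate=0 bound=2 product=0
t=1: arr=2 -> substrate=1 bound=3 product=0
t=2: arr=0 -> substrate=1 bound=3 product=0
t=3: arr=1 -> substrate=0 bound=3 product=2
t=4: arr=3 -> substrate=2 bound=3 product=3
t=5: arr=0 -> substrate=2 bound=3 product=3
t=6: arr=3 -> substrate=3 bound=3 product=5
t=7: arr=3 -> substrate=5 bound=3 product=6
t=8: arr=3 -> substrate=8 bound=3 product=6
t=9: arr=3 -> substrate=9 bound=3 product=8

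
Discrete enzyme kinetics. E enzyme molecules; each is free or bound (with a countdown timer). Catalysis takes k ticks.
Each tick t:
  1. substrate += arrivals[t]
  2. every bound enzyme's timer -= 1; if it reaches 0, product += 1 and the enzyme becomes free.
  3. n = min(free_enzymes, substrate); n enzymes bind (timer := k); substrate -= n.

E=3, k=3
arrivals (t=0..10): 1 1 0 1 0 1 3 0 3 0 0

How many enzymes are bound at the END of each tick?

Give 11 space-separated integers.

t=0: arr=1 -> substrate=0 bound=1 product=0
t=1: arr=1 -> substrate=0 bound=2 product=0
t=2: arr=0 -> substrate=0 bound=2 product=0
t=3: arr=1 -> substrate=0 bound=2 product=1
t=4: arr=0 -> substrate=0 bound=1 product=2
t=5: arr=1 -> substrate=0 bound=2 product=2
t=6: arr=3 -> substrate=1 bound=3 product=3
t=7: arr=0 -> substrate=1 bound=3 product=3
t=8: arr=3 -> substrate=3 bound=3 product=4
t=9: arr=0 -> substrate=1 bound=3 product=6
t=10: arr=0 -> substrate=1 bound=3 product=6

Answer: 1 2 2 2 1 2 3 3 3 3 3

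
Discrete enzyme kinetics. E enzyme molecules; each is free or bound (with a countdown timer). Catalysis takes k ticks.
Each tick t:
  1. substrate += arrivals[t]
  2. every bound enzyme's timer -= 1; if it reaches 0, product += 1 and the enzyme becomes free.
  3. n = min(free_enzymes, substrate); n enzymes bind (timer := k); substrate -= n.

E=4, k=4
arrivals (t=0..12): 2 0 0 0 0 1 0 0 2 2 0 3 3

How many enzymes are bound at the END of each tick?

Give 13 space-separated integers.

Answer: 2 2 2 2 0 1 1 1 3 4 4 4 4

Derivation:
t=0: arr=2 -> substrate=0 bound=2 product=0
t=1: arr=0 -> substrate=0 bound=2 product=0
t=2: arr=0 -> substrate=0 bound=2 product=0
t=3: arr=0 -> substrate=0 bound=2 product=0
t=4: arr=0 -> substrate=0 bound=0 product=2
t=5: arr=1 -> substrate=0 bound=1 product=2
t=6: arr=0 -> substrate=0 bound=1 product=2
t=7: arr=0 -> substrate=0 bound=1 product=2
t=8: arr=2 -> substrate=0 bound=3 product=2
t=9: arr=2 -> substrate=0 bound=4 product=3
t=10: arr=0 -> substrate=0 bound=4 product=3
t=11: arr=3 -> substrate=3 bound=4 product=3
t=12: arr=3 -> substrate=4 bound=4 product=5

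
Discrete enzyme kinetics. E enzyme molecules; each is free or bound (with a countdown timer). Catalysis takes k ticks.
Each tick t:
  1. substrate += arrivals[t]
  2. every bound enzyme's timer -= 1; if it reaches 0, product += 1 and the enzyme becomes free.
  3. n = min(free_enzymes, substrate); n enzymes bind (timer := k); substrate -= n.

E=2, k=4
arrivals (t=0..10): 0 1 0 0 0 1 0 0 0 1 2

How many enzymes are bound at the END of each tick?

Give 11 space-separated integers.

Answer: 0 1 1 1 1 1 1 1 1 1 2

Derivation:
t=0: arr=0 -> substrate=0 bound=0 product=0
t=1: arr=1 -> substrate=0 bound=1 product=0
t=2: arr=0 -> substrate=0 bound=1 product=0
t=3: arr=0 -> substrate=0 bound=1 product=0
t=4: arr=0 -> substrate=0 bound=1 product=0
t=5: arr=1 -> substrate=0 bound=1 product=1
t=6: arr=0 -> substrate=0 bound=1 product=1
t=7: arr=0 -> substrate=0 bound=1 product=1
t=8: arr=0 -> substrate=0 bound=1 product=1
t=9: arr=1 -> substrate=0 bound=1 product=2
t=10: arr=2 -> substrate=1 bound=2 product=2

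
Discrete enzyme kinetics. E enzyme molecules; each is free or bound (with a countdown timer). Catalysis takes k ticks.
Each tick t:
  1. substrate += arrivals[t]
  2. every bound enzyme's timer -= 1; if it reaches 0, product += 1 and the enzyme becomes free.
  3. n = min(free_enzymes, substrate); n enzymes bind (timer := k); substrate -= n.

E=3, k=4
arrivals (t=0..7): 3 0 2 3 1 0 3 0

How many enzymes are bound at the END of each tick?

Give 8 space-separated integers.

Answer: 3 3 3 3 3 3 3 3

Derivation:
t=0: arr=3 -> substrate=0 bound=3 product=0
t=1: arr=0 -> substrate=0 bound=3 product=0
t=2: arr=2 -> substrate=2 bound=3 product=0
t=3: arr=3 -> substrate=5 bound=3 product=0
t=4: arr=1 -> substrate=3 bound=3 product=3
t=5: arr=0 -> substrate=3 bound=3 product=3
t=6: arr=3 -> substrate=6 bound=3 product=3
t=7: arr=0 -> substrate=6 bound=3 product=3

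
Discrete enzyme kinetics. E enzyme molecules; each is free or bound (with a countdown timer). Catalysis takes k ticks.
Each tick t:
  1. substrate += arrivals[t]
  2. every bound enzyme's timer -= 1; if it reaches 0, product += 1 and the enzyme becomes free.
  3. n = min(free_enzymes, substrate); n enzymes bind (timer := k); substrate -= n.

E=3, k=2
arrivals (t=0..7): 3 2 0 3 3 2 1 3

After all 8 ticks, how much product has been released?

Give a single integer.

Answer: 9

Derivation:
t=0: arr=3 -> substrate=0 bound=3 product=0
t=1: arr=2 -> substrate=2 bound=3 product=0
t=2: arr=0 -> substrate=0 bound=2 product=3
t=3: arr=3 -> substrate=2 bound=3 product=3
t=4: arr=3 -> substrate=3 bound=3 product=5
t=5: arr=2 -> substrate=4 bound=3 product=6
t=6: arr=1 -> substrate=3 bound=3 product=8
t=7: arr=3 -> substrate=5 bound=3 product=9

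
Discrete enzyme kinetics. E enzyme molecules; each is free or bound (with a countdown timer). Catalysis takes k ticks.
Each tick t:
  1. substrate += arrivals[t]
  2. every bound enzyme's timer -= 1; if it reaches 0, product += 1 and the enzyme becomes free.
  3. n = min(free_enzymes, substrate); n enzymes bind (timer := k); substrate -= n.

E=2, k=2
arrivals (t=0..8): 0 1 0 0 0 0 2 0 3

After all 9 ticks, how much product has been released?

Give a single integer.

Answer: 3

Derivation:
t=0: arr=0 -> substrate=0 bound=0 product=0
t=1: arr=1 -> substrate=0 bound=1 product=0
t=2: arr=0 -> substrate=0 bound=1 product=0
t=3: arr=0 -> substrate=0 bound=0 product=1
t=4: arr=0 -> substrate=0 bound=0 product=1
t=5: arr=0 -> substrate=0 bound=0 product=1
t=6: arr=2 -> substrate=0 bound=2 product=1
t=7: arr=0 -> substrate=0 bound=2 product=1
t=8: arr=3 -> substrate=1 bound=2 product=3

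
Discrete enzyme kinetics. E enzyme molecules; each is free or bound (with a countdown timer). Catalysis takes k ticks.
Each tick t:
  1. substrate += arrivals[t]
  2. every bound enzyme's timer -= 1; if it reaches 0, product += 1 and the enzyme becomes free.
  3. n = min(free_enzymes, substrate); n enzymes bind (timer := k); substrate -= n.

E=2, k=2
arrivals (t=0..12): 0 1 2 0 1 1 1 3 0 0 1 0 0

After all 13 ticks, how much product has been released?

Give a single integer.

Answer: 10

Derivation:
t=0: arr=0 -> substrate=0 bound=0 product=0
t=1: arr=1 -> substrate=0 bound=1 product=0
t=2: arr=2 -> substrate=1 bound=2 product=0
t=3: arr=0 -> substrate=0 bound=2 product=1
t=4: arr=1 -> substrate=0 bound=2 product=2
t=5: arr=1 -> substrate=0 bound=2 product=3
t=6: arr=1 -> substrate=0 bound=2 product=4
t=7: arr=3 -> substrate=2 bound=2 product=5
t=8: arr=0 -> substrate=1 bound=2 product=6
t=9: arr=0 -> substrate=0 bound=2 product=7
t=10: arr=1 -> substrate=0 bound=2 product=8
t=11: arr=0 -> substrate=0 bound=1 product=9
t=12: arr=0 -> substrate=0 bound=0 product=10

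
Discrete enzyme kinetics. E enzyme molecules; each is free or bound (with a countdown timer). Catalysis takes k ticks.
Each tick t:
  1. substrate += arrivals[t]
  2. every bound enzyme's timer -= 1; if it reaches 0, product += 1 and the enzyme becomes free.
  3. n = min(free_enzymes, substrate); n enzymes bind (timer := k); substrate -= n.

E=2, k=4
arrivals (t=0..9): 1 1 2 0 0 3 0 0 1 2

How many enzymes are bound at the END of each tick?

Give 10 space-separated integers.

t=0: arr=1 -> substrate=0 bound=1 product=0
t=1: arr=1 -> substrate=0 bound=2 product=0
t=2: arr=2 -> substrate=2 bound=2 product=0
t=3: arr=0 -> substrate=2 bound=2 product=0
t=4: arr=0 -> substrate=1 bound=2 product=1
t=5: arr=3 -> substrate=3 bound=2 product=2
t=6: arr=0 -> substrate=3 bound=2 product=2
t=7: arr=0 -> substrate=3 bound=2 product=2
t=8: arr=1 -> substrate=3 bound=2 product=3
t=9: arr=2 -> substrate=4 bound=2 product=4

Answer: 1 2 2 2 2 2 2 2 2 2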